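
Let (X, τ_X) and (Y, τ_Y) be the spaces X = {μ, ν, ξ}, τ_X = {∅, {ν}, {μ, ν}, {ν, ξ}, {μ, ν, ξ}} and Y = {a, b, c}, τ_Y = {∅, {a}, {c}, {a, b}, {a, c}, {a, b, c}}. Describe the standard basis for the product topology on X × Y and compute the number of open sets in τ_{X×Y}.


Basis B = {∅ × ∅, {ν} × {a}, {ν} × {c}, {μ, ν} × {a}, {μ, ν} × {c}, {ν} × {a, b}, {ν} × {a, c}, {ν, ξ} × {a}, {ν, ξ} × {c}, {μ, ν, ξ} × {a}, {μ, ν, ξ} × {c}, {ν} × {a, b, c}, {μ, ν} × {a, b}, {μ, ν} × {a, c}, {ν, ξ} × {a, b}, {ν, ξ} × {a, c}, {μ, ν} × {a, b, c}, {μ, ν, ξ} × {a, b}, {μ, ν, ξ} × {a, c}, {ν, ξ} × {a, b, c}, {μ, ν, ξ} × {a, b, c}}; |τ_{X×Y}| = 70.

Enumerate products U × V with U ∈ τ_X, V ∈ τ_Y (deduplicated):
  ∅ × ∅ = {} (∅)
  {ν} × {a} = {(ν,a)}
  {ν} × {c} = {(ν,c)}
  {μ, ν} × {a} = {(μ,a), (ν,a)}
  {μ, ν} × {c} = {(μ,c), (ν,c)}
  {ν} × {a, b} = {(ν,a), (ν,b)}
  {ν} × {a, c} = {(ν,a), (ν,c)}
  {ν, ξ} × {a} = {(ν,a), (ξ,a)}
  {ν, ξ} × {c} = {(ν,c), (ξ,c)}
  {μ, ν, ξ} × {a} = {(μ,a), (ν,a), (ξ,a)}
  {μ, ν, ξ} × {c} = {(μ,c), (ν,c), (ξ,c)}
  {ν} × {a, b, c} = {(ν,a), (ν,b), (ν,c)}
  {μ, ν} × {a, b} = {(μ,a), (μ,b), (ν,a), (ν,b)}
  {μ, ν} × {a, c} = {(μ,a), (μ,c), (ν,a), (ν,c)}
  {ν, ξ} × {a, b} = {(ν,a), (ν,b), (ξ,a), (ξ,b)}
  {ν, ξ} × {a, c} = {(ν,a), (ν,c), (ξ,a), (ξ,c)}
  {μ, ν} × {a, b, c} = {(μ,a), (μ,b), (μ,c), (ν,a), (ν,b), (ν,c)}
  {μ, ν, ξ} × {a, b} = {(μ,a), (μ,b), (ν,a), (ν,b), (ξ,a), (ξ,b)}
  {μ, ν, ξ} × {a, c} = {(μ,a), (μ,c), (ν,a), (ν,c), (ξ,a), (ξ,c)}
  {ν, ξ} × {a, b, c} = {(ν,a), (ν,b), (ν,c), (ξ,a), (ξ,b), (ξ,c)}
  {μ, ν, ξ} × {a, b, c} = {(μ,a), (μ,b), (μ,c), (ν,a), (ν,b), (ν,c), (ξ,a), (ξ,b), (ξ,c)}
These 21 distinct sets form the basis B.
Close under arbitrary unions to get τ_{X×Y}; counting gives |τ_{X×Y}| = 70.


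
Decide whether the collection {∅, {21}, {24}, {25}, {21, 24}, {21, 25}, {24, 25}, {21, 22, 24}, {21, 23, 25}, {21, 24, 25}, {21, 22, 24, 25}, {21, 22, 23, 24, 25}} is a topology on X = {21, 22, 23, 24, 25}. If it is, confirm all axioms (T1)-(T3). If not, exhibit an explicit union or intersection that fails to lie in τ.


τ is NOT a topology on X.

Axiom (T1): ∅ ∈ τ? Yes; X ∈ τ? Yes.
Axiom (T2/T3): check pairwise unions and intersections of members of τ.
Counterexample for (T2): {24} ∪ {21, 23, 25} = {21, 23, 24, 25} ∉ τ. Therefore τ is NOT a topology.


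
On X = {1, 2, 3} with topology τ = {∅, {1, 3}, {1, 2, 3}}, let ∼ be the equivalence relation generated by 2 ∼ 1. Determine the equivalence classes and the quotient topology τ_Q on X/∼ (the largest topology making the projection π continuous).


X/∼ = {[1=2], [3]}; |τ_Q| = 2.

Equivalence classes: [1=2], [3].
Quotient map π: X → X/∼ sends 1 ↦ [1=2], 2 ↦ [1=2], 3 ↦ [3].
For each subset V ⊆ X/∼, compute π^{-1}(V) ⊆ X and check whether π^{-1}(V) ∈ τ. V is open in τ_Q iff π^{-1}(V) ∈ τ.
  V = {}: π^{-1}(V) = ∅ ∈ τ ✓.
  V = {[1=2]}: π^{-1}(V) = {1, 2} ∉ τ ✗.
  V = {[3]}: π^{-1}(V) = {3} ∉ τ ✗.
  V = {[1=2], [3]}: π^{-1}(V) = {1, 2, 3} ∈ τ ✓.
Open sets in the quotient: τ_Q = {{}, {[1=2], [3]}} (2 elements).


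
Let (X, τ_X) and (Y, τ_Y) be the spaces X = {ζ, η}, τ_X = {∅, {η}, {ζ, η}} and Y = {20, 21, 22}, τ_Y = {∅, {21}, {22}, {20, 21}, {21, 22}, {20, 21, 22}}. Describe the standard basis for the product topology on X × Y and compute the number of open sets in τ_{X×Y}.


Basis B = {∅ × ∅, {η} × {21}, {η} × {22}, {ζ, η} × {21}, {ζ, η} × {22}, {η} × {20, 21}, {η} × {21, 22}, {η} × {20, 21, 22}, {ζ, η} × {20, 21}, {ζ, η} × {21, 22}, {ζ, η} × {20, 21, 22}}; |τ_{X×Y}| = 18.

Enumerate products U × V with U ∈ τ_X, V ∈ τ_Y (deduplicated):
  ∅ × ∅ = {} (∅)
  {η} × {21} = {(η,21)}
  {η} × {22} = {(η,22)}
  {ζ, η} × {21} = {(ζ,21), (η,21)}
  {ζ, η} × {22} = {(ζ,22), (η,22)}
  {η} × {20, 21} = {(η,20), (η,21)}
  {η} × {21, 22} = {(η,21), (η,22)}
  {η} × {20, 21, 22} = {(η,20), (η,21), (η,22)}
  {ζ, η} × {20, 21} = {(ζ,20), (ζ,21), (η,20), (η,21)}
  {ζ, η} × {21, 22} = {(ζ,21), (ζ,22), (η,21), (η,22)}
  {ζ, η} × {20, 21, 22} = {(ζ,20), (ζ,21), (ζ,22), (η,20), (η,21), (η,22)}
These 11 distinct sets form the basis B.
Close under arbitrary unions to get τ_{X×Y}; counting gives |τ_{X×Y}| = 18.


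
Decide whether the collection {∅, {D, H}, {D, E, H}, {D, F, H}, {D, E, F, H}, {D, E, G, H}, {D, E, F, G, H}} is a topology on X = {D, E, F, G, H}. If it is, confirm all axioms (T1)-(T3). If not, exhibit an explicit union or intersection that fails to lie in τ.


τ IS a topology on X.

Axiom (T1): ∅ ∈ τ? Yes; X ∈ τ? Yes.
Axiom (T2/T3): check pairwise unions and intersections of members of τ.
All pairwise intersections and unions checked — each lies in τ. Therefore τ satisfies (T1), (T2), (T3): it IS a topology on X.


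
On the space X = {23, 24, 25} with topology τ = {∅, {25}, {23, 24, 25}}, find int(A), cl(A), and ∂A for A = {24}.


int(A) = ∅, cl(A) = {23, 24}, ∂A = {23, 24}.

Closed sets in (X, τ) are complements of opens:
  closed(X, τ) = {∅, {23, 24}, {23, 24, 25}}.
int(A) = ⋃ {U ∈ τ : U ⊆ A}. Opens contained in A: ∅.
Taking the union of these: int(A) = ∅.
cl(A) = ⋂ {C closed : A ⊆ C}. Closed sets containing A: {23, 24}, {23, 24, 25}.
Intersecting these: cl(A) = {23, 24}.
∂A = cl(A) ∖ int(A) = {23, 24} ∖ ∅ = {23, 24}.


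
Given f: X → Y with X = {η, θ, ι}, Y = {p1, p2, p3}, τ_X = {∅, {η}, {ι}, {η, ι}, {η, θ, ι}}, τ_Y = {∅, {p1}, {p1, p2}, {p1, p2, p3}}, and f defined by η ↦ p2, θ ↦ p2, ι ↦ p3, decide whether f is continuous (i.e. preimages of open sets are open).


f is NOT continuous.

Compute f^{-1}(U) for each U ∈ τ_Y:
  U = ∅: f^{-1}(U) = ∅ ∈ τ_X ✓.
  U = {p1}: f^{-1}(U) = ∅ ∈ τ_X ✓.
  U = {p1, p2}: f^{-1}(U) = {η, θ} ∉ τ_X ✗.
  U = {p1, p2, p3}: f^{-1}(U) = {η, θ, ι} ∈ τ_X ✓.
Found U = {p1, p2} with f^{-1}(U) = {η, θ} not in τ_X. Therefore f is NOT continuous.


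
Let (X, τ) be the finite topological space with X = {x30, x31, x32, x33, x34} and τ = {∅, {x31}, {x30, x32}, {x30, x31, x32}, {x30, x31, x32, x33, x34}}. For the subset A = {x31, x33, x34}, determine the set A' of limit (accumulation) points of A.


A' = {x33, x34}

For each x ∈ X, list the open sets U ∈ τ with x ∈ U, then check whether U ∩ (A ∖ {x}) ≠ ∅ for every such U.
  x = x30: open {x30, x32} ∋ x has {x30, x32} ∩ (A ∖ {x30}) = ∅, so x is NOT a limit point.
  x = x31: open {x31} ∋ x has {x31} ∩ (A ∖ {x31}) = ∅, so x is NOT a limit point.
  x = x32: open {x30, x32} ∋ x has {x30, x32} ∩ (A ∖ {x32}) = ∅, so x is NOT a limit point.
  x = x33: opens ∋ x are {x30, x31, x32, x33, x34}; each meets A ∖ {x33}, so x IS a limit point.
  x = x34: opens ∋ x are {x30, x31, x32, x33, x34}; each meets A ∖ {x34}, so x IS a limit point.
Collecting: A' = {x33, x34}.


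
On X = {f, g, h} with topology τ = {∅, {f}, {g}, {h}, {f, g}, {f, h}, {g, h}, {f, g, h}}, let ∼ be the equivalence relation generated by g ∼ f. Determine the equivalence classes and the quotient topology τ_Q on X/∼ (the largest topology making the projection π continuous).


X/∼ = {[f=g], [h]}; |τ_Q| = 4.

Equivalence classes: [f=g], [h].
Quotient map π: X → X/∼ sends f ↦ [f=g], g ↦ [f=g], h ↦ [h].
For each subset V ⊆ X/∼, compute π^{-1}(V) ⊆ X and check whether π^{-1}(V) ∈ τ. V is open in τ_Q iff π^{-1}(V) ∈ τ.
  V = {}: π^{-1}(V) = ∅ ∈ τ ✓.
  V = {[f=g]}: π^{-1}(V) = {f, g} ∈ τ ✓.
  V = {[h]}: π^{-1}(V) = {h} ∈ τ ✓.
  V = {[f=g], [h]}: π^{-1}(V) = {f, g, h} ∈ τ ✓.
Open sets in the quotient: τ_Q = {{}, {[f=g]}, {[h]}, {[f=g], [h]}} (4 elements).


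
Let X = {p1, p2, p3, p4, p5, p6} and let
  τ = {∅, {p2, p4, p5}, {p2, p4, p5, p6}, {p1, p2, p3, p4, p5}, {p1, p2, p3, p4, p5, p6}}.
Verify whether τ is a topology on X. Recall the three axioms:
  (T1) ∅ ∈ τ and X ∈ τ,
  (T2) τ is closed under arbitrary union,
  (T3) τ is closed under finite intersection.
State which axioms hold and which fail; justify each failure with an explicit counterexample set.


τ IS a topology on X.

Axiom (T1): ∅ ∈ τ? Yes; X ∈ τ? Yes.
Axiom (T2/T3): check pairwise unions and intersections of members of τ.
All pairwise intersections and unions checked — each lies in τ. Therefore τ satisfies (T1), (T2), (T3): it IS a topology on X.


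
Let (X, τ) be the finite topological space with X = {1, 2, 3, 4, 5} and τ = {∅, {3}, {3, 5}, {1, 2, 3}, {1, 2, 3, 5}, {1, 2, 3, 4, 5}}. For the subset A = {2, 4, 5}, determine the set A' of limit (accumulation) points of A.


A' = {1, 4}

For each x ∈ X, list the open sets U ∈ τ with x ∈ U, then check whether U ∩ (A ∖ {x}) ≠ ∅ for every such U.
  x = 1: opens ∋ x are {1, 2, 3}, {1, 2, 3, 5}, {1, 2, 3, 4, 5}; each meets A ∖ {1}, so x IS a limit point.
  x = 2: open {1, 2, 3} ∋ x has {1, 2, 3} ∩ (A ∖ {2}) = ∅, so x is NOT a limit point.
  x = 3: open {3} ∋ x has {3} ∩ (A ∖ {3}) = ∅, so x is NOT a limit point.
  x = 4: opens ∋ x are {1, 2, 3, 4, 5}; each meets A ∖ {4}, so x IS a limit point.
  x = 5: open {3, 5} ∋ x has {3, 5} ∩ (A ∖ {5}) = ∅, so x is NOT a limit point.
Collecting: A' = {1, 4}.


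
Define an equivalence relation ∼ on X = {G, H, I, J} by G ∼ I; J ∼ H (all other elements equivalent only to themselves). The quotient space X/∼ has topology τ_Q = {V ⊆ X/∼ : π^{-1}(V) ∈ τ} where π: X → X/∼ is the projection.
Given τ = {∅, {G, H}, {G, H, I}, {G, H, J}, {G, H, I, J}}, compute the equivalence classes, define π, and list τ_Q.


X/∼ = {[G=I], [H=J]}; |τ_Q| = 2.

Equivalence classes: [G=I], [H=J].
Quotient map π: X → X/∼ sends G ↦ [G=I], H ↦ [H=J], I ↦ [G=I], J ↦ [H=J].
For each subset V ⊆ X/∼, compute π^{-1}(V) ⊆ X and check whether π^{-1}(V) ∈ τ. V is open in τ_Q iff π^{-1}(V) ∈ τ.
  V = {}: π^{-1}(V) = ∅ ∈ τ ✓.
  V = {[G=I]}: π^{-1}(V) = {G, I} ∉ τ ✗.
  V = {[H=J]}: π^{-1}(V) = {H, J} ∉ τ ✗.
  V = {[G=I], [H=J]}: π^{-1}(V) = {G, H, I, J} ∈ τ ✓.
Open sets in the quotient: τ_Q = {{}, {[G=I], [H=J]}} (2 elements).


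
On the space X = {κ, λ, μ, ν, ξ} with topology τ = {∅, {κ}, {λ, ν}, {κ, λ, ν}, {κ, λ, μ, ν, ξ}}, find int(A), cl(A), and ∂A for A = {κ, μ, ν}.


int(A) = {κ}, cl(A) = {κ, λ, μ, ν, ξ}, ∂A = {λ, μ, ν, ξ}.

Closed sets in (X, τ) are complements of opens:
  closed(X, τ) = {∅, {μ, ξ}, {κ, μ, ξ}, {λ, μ, ν, ξ}, {κ, λ, μ, ν, ξ}}.
int(A) = ⋃ {U ∈ τ : U ⊆ A}. Opens contained in A: ∅, {κ}.
Taking the union of these: int(A) = {κ}.
cl(A) = ⋂ {C closed : A ⊆ C}. Closed sets containing A: {κ, λ, μ, ν, ξ}.
Intersecting these: cl(A) = {κ, λ, μ, ν, ξ}.
∂A = cl(A) ∖ int(A) = {κ, λ, μ, ν, ξ} ∖ {κ} = {λ, μ, ν, ξ}.


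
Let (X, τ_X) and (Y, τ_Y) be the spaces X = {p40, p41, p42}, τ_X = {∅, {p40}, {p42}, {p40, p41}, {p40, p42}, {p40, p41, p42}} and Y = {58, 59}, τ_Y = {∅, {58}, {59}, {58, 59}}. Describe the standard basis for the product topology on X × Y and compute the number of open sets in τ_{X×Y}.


Basis B = {∅ × ∅, {p40} × {58}, {p40} × {59}, {p42} × {58}, {p42} × {59}, {p40} × {58, 59}, {p40, p41} × {58}, {p40, p42} × {58}, {p40, p41} × {59}, {p40, p42} × {59}, {p42} × {58, 59}, {p40, p41, p42} × {58}, {p40, p41, p42} × {59}, {p40, p41} × {58, 59}, {p40, p42} × {58, 59}, {p40, p41, p42} × {58, 59}}; |τ_{X×Y}| = 36.

Enumerate products U × V with U ∈ τ_X, V ∈ τ_Y (deduplicated):
  ∅ × ∅ = {} (∅)
  {p40} × {58} = {(p40,58)}
  {p40} × {59} = {(p40,59)}
  {p42} × {58} = {(p42,58)}
  {p42} × {59} = {(p42,59)}
  {p40} × {58, 59} = {(p40,58), (p40,59)}
  {p40, p41} × {58} = {(p40,58), (p41,58)}
  {p40, p42} × {58} = {(p40,58), (p42,58)}
  {p40, p41} × {59} = {(p40,59), (p41,59)}
  {p40, p42} × {59} = {(p40,59), (p42,59)}
  {p42} × {58, 59} = {(p42,58), (p42,59)}
  {p40, p41, p42} × {58} = {(p40,58), (p41,58), (p42,58)}
  {p40, p41, p42} × {59} = {(p40,59), (p41,59), (p42,59)}
  {p40, p41} × {58, 59} = {(p40,58), (p40,59), (p41,58), (p41,59)}
  {p40, p42} × {58, 59} = {(p40,58), (p40,59), (p42,58), (p42,59)}
  {p40, p41, p42} × {58, 59} = {(p40,58), (p40,59), (p41,58), (p41,59), (p42,58), (p42,59)}
These 16 distinct sets form the basis B.
Close under arbitrary unions to get τ_{X×Y}; counting gives |τ_{X×Y}| = 36.


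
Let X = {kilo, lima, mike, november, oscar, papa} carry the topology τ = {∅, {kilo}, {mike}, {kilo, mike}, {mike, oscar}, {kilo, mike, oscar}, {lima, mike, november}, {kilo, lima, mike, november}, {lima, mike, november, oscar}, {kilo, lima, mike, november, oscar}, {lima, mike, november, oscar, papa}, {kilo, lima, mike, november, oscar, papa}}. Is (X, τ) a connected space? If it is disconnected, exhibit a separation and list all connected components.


(X, τ) is disconnected; components = [{kilo}, {lima, mike, november, oscar, papa}].

Find clopen sets (U ∈ τ with X ∖ U ∈ τ):
  U = ∅, X ∖ U = {kilo, lima, mike, november, oscar, papa} — both open, so U is clopen.
  U = {kilo}, X ∖ U = {lima, mike, november, oscar, papa} — both open, so U is clopen.
  U = {lima, mike, november, oscar, papa}, X ∖ U = {kilo} — both open, so U is clopen.
  U = {kilo, lima, mike, november, oscar, papa}, X ∖ U = ∅ — both open, so U is clopen.
Nontrivial clopen(s) exist: e.g. {lima, mike, november, oscar, papa}. So (X, τ) is disconnected.
Compute connected components by grouping points that agree on all clopens:
  component: {kilo}
  component: {lima, mike, november, oscar, papa}


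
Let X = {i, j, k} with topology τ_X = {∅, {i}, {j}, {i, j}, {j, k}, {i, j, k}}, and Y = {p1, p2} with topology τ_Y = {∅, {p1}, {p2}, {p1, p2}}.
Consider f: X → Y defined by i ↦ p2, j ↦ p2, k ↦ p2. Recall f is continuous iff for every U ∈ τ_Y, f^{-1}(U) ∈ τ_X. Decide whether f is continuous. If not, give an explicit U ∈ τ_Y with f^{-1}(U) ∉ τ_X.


f IS continuous.

Compute f^{-1}(U) for each U ∈ τ_Y:
  U = ∅: f^{-1}(U) = ∅ ∈ τ_X ✓.
  U = {p1}: f^{-1}(U) = ∅ ∈ τ_X ✓.
  U = {p2}: f^{-1}(U) = {i, j, k} ∈ τ_X ✓.
  U = {p1, p2}: f^{-1}(U) = {i, j, k} ∈ τ_X ✓.
Every preimage lies in τ_X, so f IS continuous.


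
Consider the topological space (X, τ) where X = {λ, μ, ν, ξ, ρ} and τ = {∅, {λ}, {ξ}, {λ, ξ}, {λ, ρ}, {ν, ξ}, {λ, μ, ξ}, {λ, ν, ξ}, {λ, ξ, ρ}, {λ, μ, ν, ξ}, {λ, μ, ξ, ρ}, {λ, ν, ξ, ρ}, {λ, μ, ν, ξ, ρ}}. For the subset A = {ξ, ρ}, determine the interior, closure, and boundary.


int(A) = {ξ}, cl(A) = {μ, ν, ξ, ρ}, ∂A = {μ, ν, ρ}.

Closed sets in (X, τ) are complements of opens:
  closed(X, τ) = {∅, {μ}, {ν}, {ρ}, {μ, ν}, {μ, ρ}, {ν, ρ}, {λ, μ, ρ}, {μ, ν, ξ}, {μ, ν, ρ}, {λ, μ, ν, ρ}, {μ, ν, ξ, ρ}, {λ, μ, ν, ξ, ρ}}.
int(A) = ⋃ {U ∈ τ : U ⊆ A}. Opens contained in A: ∅, {ξ}.
Taking the union of these: int(A) = {ξ}.
cl(A) = ⋂ {C closed : A ⊆ C}. Closed sets containing A: {μ, ν, ξ, ρ}, {λ, μ, ν, ξ, ρ}.
Intersecting these: cl(A) = {μ, ν, ξ, ρ}.
∂A = cl(A) ∖ int(A) = {μ, ν, ξ, ρ} ∖ {ξ} = {μ, ν, ρ}.


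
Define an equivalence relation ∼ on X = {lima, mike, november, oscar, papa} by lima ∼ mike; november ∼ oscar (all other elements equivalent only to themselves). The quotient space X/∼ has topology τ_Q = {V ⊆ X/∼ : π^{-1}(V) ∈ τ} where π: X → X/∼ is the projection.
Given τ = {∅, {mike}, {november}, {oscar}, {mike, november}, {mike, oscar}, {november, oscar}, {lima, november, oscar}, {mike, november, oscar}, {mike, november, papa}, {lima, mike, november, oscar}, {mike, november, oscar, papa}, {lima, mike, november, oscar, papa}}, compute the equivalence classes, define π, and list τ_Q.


X/∼ = {[lima=mike], [november=oscar], [papa]}; |τ_Q| = 4.

Equivalence classes: [lima=mike], [november=oscar], [papa].
Quotient map π: X → X/∼ sends lima ↦ [lima=mike], mike ↦ [lima=mike], november ↦ [november=oscar], oscar ↦ [november=oscar], papa ↦ [papa].
For each subset V ⊆ X/∼, compute π^{-1}(V) ⊆ X and check whether π^{-1}(V) ∈ τ. V is open in τ_Q iff π^{-1}(V) ∈ τ.
  V = {}: π^{-1}(V) = ∅ ∈ τ ✓.
  V = {[lima=mike]}: π^{-1}(V) = {lima, mike} ∉ τ ✗.
  V = {[november=oscar]}: π^{-1}(V) = {november, oscar} ∈ τ ✓.
  V = {[lima=mike], [november=oscar]}: π^{-1}(V) = {lima, mike, november, oscar} ∈ τ ✓.
  V = {[papa]}: π^{-1}(V) = {papa} ∉ τ ✗.
  V = {[lima=mike], [papa]}: π^{-1}(V) = {lima, mike, papa} ∉ τ ✗.
  V = {[november=oscar], [papa]}: π^{-1}(V) = {november, oscar, papa} ∉ τ ✗.
  V = {[lima=mike], [november=oscar], [papa]}: π^{-1}(V) = {lima, mike, november, oscar, papa} ∈ τ ✓.
Open sets in the quotient: τ_Q = {{}, {[november=oscar]}, {[lima=mike], [november=oscar]}, {[lima=mike], [november=oscar], [papa]}} (4 elements).


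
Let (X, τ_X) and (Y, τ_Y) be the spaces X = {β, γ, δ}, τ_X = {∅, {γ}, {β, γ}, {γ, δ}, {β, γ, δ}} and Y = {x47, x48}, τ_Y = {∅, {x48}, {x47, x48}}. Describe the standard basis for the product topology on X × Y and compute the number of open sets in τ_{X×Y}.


Basis B = {∅ × ∅, {γ} × {x48}, {β, γ} × {x48}, {γ} × {x47, x48}, {γ, δ} × {x48}, {β, γ, δ} × {x48}, {β, γ} × {x47, x48}, {γ, δ} × {x47, x48}, {β, γ, δ} × {x47, x48}}; |τ_{X×Y}| = 14.

Enumerate products U × V with U ∈ τ_X, V ∈ τ_Y (deduplicated):
  ∅ × ∅ = {} (∅)
  {γ} × {x48} = {(γ,x48)}
  {β, γ} × {x48} = {(β,x48), (γ,x48)}
  {γ} × {x47, x48} = {(γ,x47), (γ,x48)}
  {γ, δ} × {x48} = {(γ,x48), (δ,x48)}
  {β, γ, δ} × {x48} = {(β,x48), (γ,x48), (δ,x48)}
  {β, γ} × {x47, x48} = {(β,x47), (β,x48), (γ,x47), (γ,x48)}
  {γ, δ} × {x47, x48} = {(γ,x47), (γ,x48), (δ,x47), (δ,x48)}
  {β, γ, δ} × {x47, x48} = {(β,x47), (β,x48), (γ,x47), (γ,x48), (δ,x47), (δ,x48)}
These 9 distinct sets form the basis B.
Close under arbitrary unions to get τ_{X×Y}; counting gives |τ_{X×Y}| = 14.


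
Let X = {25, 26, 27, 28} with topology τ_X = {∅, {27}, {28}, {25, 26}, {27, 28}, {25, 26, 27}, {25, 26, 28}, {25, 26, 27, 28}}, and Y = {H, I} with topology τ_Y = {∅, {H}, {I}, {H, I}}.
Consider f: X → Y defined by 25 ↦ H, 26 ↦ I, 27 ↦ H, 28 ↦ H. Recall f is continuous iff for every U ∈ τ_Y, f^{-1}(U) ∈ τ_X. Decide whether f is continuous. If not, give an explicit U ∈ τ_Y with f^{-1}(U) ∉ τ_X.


f is NOT continuous.

Compute f^{-1}(U) for each U ∈ τ_Y:
  U = ∅: f^{-1}(U) = ∅ ∈ τ_X ✓.
  U = {H}: f^{-1}(U) = {25, 27, 28} ∉ τ_X ✗.
  U = {I}: f^{-1}(U) = {26} ∉ τ_X ✗.
  U = {H, I}: f^{-1}(U) = {25, 26, 27, 28} ∈ τ_X ✓.
Found U = {H} with f^{-1}(U) = {25, 27, 28} not in τ_X. Therefore f is NOT continuous.


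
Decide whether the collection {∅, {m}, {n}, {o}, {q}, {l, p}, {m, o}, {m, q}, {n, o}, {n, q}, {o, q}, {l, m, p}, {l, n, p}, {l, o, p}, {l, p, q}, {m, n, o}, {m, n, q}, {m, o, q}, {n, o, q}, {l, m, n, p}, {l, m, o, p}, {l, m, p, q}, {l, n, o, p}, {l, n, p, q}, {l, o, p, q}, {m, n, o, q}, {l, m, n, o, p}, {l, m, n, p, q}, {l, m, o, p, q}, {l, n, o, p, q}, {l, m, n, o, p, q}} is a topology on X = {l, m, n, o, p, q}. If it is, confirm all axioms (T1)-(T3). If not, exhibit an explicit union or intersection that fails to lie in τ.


τ is NOT a topology on X.

Axiom (T1): ∅ ∈ τ? Yes; X ∈ τ? Yes.
Axiom (T2/T3): check pairwise unions and intersections of members of τ.
Counterexample for (T2): {m} ∪ {n} = {m, n} ∉ τ. Therefore τ is NOT a topology.


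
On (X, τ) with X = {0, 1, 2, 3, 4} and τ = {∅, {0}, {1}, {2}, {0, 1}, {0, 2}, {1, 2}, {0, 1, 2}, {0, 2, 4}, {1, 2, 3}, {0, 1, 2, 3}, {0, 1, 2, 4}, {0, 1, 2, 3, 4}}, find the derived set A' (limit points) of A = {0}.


A' = {4}

For each x ∈ X, list the open sets U ∈ τ with x ∈ U, then check whether U ∩ (A ∖ {x}) ≠ ∅ for every such U.
  x = 0: open {0} ∋ x has {0} ∩ (A ∖ {0}) = ∅, so x is NOT a limit point.
  x = 1: open {1} ∋ x has {1} ∩ (A ∖ {1}) = ∅, so x is NOT a limit point.
  x = 2: open {2} ∋ x has {2} ∩ (A ∖ {2}) = ∅, so x is NOT a limit point.
  x = 3: open {1, 2, 3} ∋ x has {1, 2, 3} ∩ (A ∖ {3}) = ∅, so x is NOT a limit point.
  x = 4: opens ∋ x are {0, 2, 4}, {0, 1, 2, 4}, {0, 1, 2, 3, 4}; each meets A ∖ {4}, so x IS a limit point.
Collecting: A' = {4}.


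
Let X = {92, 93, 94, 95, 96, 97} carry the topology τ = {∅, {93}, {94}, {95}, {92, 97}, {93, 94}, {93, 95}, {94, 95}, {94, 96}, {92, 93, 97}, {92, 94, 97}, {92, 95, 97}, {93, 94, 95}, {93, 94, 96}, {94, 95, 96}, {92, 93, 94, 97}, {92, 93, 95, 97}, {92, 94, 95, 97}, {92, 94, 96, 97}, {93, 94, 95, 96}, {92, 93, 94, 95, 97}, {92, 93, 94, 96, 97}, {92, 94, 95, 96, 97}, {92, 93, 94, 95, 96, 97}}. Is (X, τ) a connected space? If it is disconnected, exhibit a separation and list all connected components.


(X, τ) is disconnected; components = [{93}, {95}, {92, 97}, {94, 96}].

Find clopen sets (U ∈ τ with X ∖ U ∈ τ):
  U = ∅, X ∖ U = {92, 93, 94, 95, 96, 97} — both open, so U is clopen.
  U = {93}, X ∖ U = {92, 94, 95, 96, 97} — both open, so U is clopen.
  U = {95}, X ∖ U = {92, 93, 94, 96, 97} — both open, so U is clopen.
  U = {92, 97}, X ∖ U = {93, 94, 95, 96} — both open, so U is clopen.
  U = {93, 95}, X ∖ U = {92, 94, 96, 97} — both open, so U is clopen.
  U = {94, 96}, X ∖ U = {92, 93, 95, 97} — both open, so U is clopen.
  U = {92, 93, 97}, X ∖ U = {94, 95, 96} — both open, so U is clopen.
  U = {92, 95, 97}, X ∖ U = {93, 94, 96} — both open, so U is clopen.
  U = {93, 94, 96}, X ∖ U = {92, 95, 97} — both open, so U is clopen.
  U = {94, 95, 96}, X ∖ U = {92, 93, 97} — both open, so U is clopen.
  U = {92, 93, 95, 97}, X ∖ U = {94, 96} — both open, so U is clopen.
  U = {92, 94, 96, 97}, X ∖ U = {93, 95} — both open, so U is clopen.
  U = {93, 94, 95, 96}, X ∖ U = {92, 97} — both open, so U is clopen.
  U = {92, 93, 94, 96, 97}, X ∖ U = {95} — both open, so U is clopen.
  U = {92, 94, 95, 96, 97}, X ∖ U = {93} — both open, so U is clopen.
  U = {92, 93, 94, 95, 96, 97}, X ∖ U = ∅ — both open, so U is clopen.
Nontrivial clopen(s) exist: e.g. {93, 95}. So (X, τ) is disconnected.
Compute connected components by grouping points that agree on all clopens:
  component: {93}
  component: {95}
  component: {92, 97}
  component: {94, 96}


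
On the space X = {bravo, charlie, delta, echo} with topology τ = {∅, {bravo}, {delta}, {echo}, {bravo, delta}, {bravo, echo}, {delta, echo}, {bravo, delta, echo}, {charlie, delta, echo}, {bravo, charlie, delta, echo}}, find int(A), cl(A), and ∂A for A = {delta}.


int(A) = {delta}, cl(A) = {charlie, delta}, ∂A = {charlie}.

Closed sets in (X, τ) are complements of opens:
  closed(X, τ) = {∅, {bravo}, {charlie}, {bravo, charlie}, {charlie, delta}, {charlie, echo}, {bravo, charlie, delta}, {bravo, charlie, echo}, {charlie, delta, echo}, {bravo, charlie, delta, echo}}.
int(A) = ⋃ {U ∈ τ : U ⊆ A}. Opens contained in A: ∅, {delta}.
Taking the union of these: int(A) = {delta}.
cl(A) = ⋂ {C closed : A ⊆ C}. Closed sets containing A: {charlie, delta}, {bravo, charlie, delta}, {charlie, delta, echo}, {bravo, charlie, delta, echo}.
Intersecting these: cl(A) = {charlie, delta}.
∂A = cl(A) ∖ int(A) = {charlie, delta} ∖ {delta} = {charlie}.


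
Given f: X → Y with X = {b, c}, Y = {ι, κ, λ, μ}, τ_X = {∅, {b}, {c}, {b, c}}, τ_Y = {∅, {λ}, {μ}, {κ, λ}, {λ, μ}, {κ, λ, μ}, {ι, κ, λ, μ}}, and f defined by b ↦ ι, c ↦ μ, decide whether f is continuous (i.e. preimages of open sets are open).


f IS continuous.

Compute f^{-1}(U) for each U ∈ τ_Y:
  U = ∅: f^{-1}(U) = ∅ ∈ τ_X ✓.
  U = {λ}: f^{-1}(U) = ∅ ∈ τ_X ✓.
  U = {μ}: f^{-1}(U) = {c} ∈ τ_X ✓.
  U = {κ, λ}: f^{-1}(U) = ∅ ∈ τ_X ✓.
  U = {λ, μ}: f^{-1}(U) = {c} ∈ τ_X ✓.
  U = {κ, λ, μ}: f^{-1}(U) = {c} ∈ τ_X ✓.
  U = {ι, κ, λ, μ}: f^{-1}(U) = {b, c} ∈ τ_X ✓.
Every preimage lies in τ_X, so f IS continuous.


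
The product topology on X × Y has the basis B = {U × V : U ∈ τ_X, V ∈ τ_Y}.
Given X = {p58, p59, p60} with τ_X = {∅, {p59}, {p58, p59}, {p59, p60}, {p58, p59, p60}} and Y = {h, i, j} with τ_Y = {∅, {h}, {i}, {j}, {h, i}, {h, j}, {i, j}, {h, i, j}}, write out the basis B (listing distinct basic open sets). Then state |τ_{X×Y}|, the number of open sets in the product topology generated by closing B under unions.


Basis B = {∅ × ∅, {p59} × {h}, {p59} × {i}, {p59} × {j}, {p58, p59} × {h}, {p58, p59} × {i}, {p58, p59} × {j}, {p59} × {h, i}, {p59} × {h, j}, {p59, p60} × {h}, {p59} × {i, j}, {p59, p60} × {i}, {p59, p60} × {j}, {p58, p59, p60} × {h}, {p58, p59, p60} × {i}, {p58, p59, p60} × {j}, {p59} × {h, i, j}, {p58, p59} × {h, i}, {p58, p59} × {h, j}, {p58, p59} × {i, j}, {p59, p60} × {h, i}, {p59, p60} × {h, j}, {p59, p60} × {i, j}, {p58, p59} × {h, i, j}, {p58, p59, p60} × {h, i}, {p58, p59, p60} × {h, j}, {p58, p59, p60} × {i, j}, {p59, p60} × {h, i, j}, {p58, p59, p60} × {h, i, j}}; |τ_{X×Y}| = 125.

Enumerate products U × V with U ∈ τ_X, V ∈ τ_Y (deduplicated):
  ∅ × ∅ = {} (∅)
  {p59} × {h} = {(p59,h)}
  {p59} × {i} = {(p59,i)}
  {p59} × {j} = {(p59,j)}
  {p58, p59} × {h} = {(p58,h), (p59,h)}
  {p58, p59} × {i} = {(p58,i), (p59,i)}
  {p58, p59} × {j} = {(p58,j), (p59,j)}
  {p59} × {h, i} = {(p59,h), (p59,i)}
  {p59} × {h, j} = {(p59,h), (p59,j)}
  {p59, p60} × {h} = {(p59,h), (p60,h)}
  {p59} × {i, j} = {(p59,i), (p59,j)}
  {p59, p60} × {i} = {(p59,i), (p60,i)}
  {p59, p60} × {j} = {(p59,j), (p60,j)}
  {p58, p59, p60} × {h} = {(p58,h), (p59,h), (p60,h)}
  {p58, p59, p60} × {i} = {(p58,i), (p59,i), (p60,i)}
  {p58, p59, p60} × {j} = {(p58,j), (p59,j), (p60,j)}
  {p59} × {h, i, j} = {(p59,h), (p59,i), (p59,j)}
  {p58, p59} × {h, i} = {(p58,h), (p58,i), (p59,h), (p59,i)}
  {p58, p59} × {h, j} = {(p58,h), (p58,j), (p59,h), (p59,j)}
  {p58, p59} × {i, j} = {(p58,i), (p58,j), (p59,i), (p59,j)}
  {p59, p60} × {h, i} = {(p59,h), (p59,i), (p60,h), (p60,i)}
  {p59, p60} × {h, j} = {(p59,h), (p59,j), (p60,h), (p60,j)}
  {p59, p60} × {i, j} = {(p59,i), (p59,j), (p60,i), (p60,j)}
  {p58, p59} × {h, i, j} = {(p58,h), (p58,i), (p58,j), (p59,h), (p59,i), (p59,j)}
  {p58, p59, p60} × {h, i} = {(p58,h), (p58,i), (p59,h), (p59,i), (p60,h), (p60,i)}
  {p58, p59, p60} × {h, j} = {(p58,h), (p58,j), (p59,h), (p59,j), (p60,h), (p60,j)}
  {p58, p59, p60} × {i, j} = {(p58,i), (p58,j), (p59,i), (p59,j), (p60,i), (p60,j)}
  {p59, p60} × {h, i, j} = {(p59,h), (p59,i), (p59,j), (p60,h), (p60,i), (p60,j)}
  {p58, p59, p60} × {h, i, j} = {(p58,h), (p58,i), (p58,j), (p59,h), (p59,i), (p59,j), (p60,h), (p60,i), (p60,j)}
These 29 distinct sets form the basis B.
Close under arbitrary unions to get τ_{X×Y}; counting gives |τ_{X×Y}| = 125.


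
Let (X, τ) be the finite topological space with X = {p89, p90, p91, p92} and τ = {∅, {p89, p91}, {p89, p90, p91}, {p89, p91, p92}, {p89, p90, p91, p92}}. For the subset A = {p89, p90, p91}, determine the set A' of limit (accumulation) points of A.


A' = {p89, p90, p91, p92}

For each x ∈ X, list the open sets U ∈ τ with x ∈ U, then check whether U ∩ (A ∖ {x}) ≠ ∅ for every such U.
  x = p89: opens ∋ x are {p89, p91}, {p89, p90, p91}, {p89, p91, p92}, {p89, p90, p91, p92}; each meets A ∖ {p89}, so x IS a limit point.
  x = p90: opens ∋ x are {p89, p90, p91}, {p89, p90, p91, p92}; each meets A ∖ {p90}, so x IS a limit point.
  x = p91: opens ∋ x are {p89, p91}, {p89, p90, p91}, {p89, p91, p92}, {p89, p90, p91, p92}; each meets A ∖ {p91}, so x IS a limit point.
  x = p92: opens ∋ x are {p89, p91, p92}, {p89, p90, p91, p92}; each meets A ∖ {p92}, so x IS a limit point.
Collecting: A' = {p89, p90, p91, p92}.


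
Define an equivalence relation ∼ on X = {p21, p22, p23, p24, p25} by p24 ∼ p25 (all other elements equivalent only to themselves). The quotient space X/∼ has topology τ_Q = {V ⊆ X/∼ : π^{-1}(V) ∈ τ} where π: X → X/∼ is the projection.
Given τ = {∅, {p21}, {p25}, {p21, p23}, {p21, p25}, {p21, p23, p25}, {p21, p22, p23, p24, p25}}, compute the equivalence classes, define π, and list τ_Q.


X/∼ = {[p21], [p22], [p23], [p24=p25]}; |τ_Q| = 4.

Equivalence classes: [p21], [p22], [p23], [p24=p25].
Quotient map π: X → X/∼ sends p21 ↦ [p21], p22 ↦ [p22], p23 ↦ [p23], p24 ↦ [p24=p25], p25 ↦ [p24=p25].
For each subset V ⊆ X/∼, compute π^{-1}(V) ⊆ X and check whether π^{-1}(V) ∈ τ. V is open in τ_Q iff π^{-1}(V) ∈ τ.
  V = {}: π^{-1}(V) = ∅ ∈ τ ✓.
  V = {[p21]}: π^{-1}(V) = {p21} ∈ τ ✓.
  V = {[p22]}: π^{-1}(V) = {p22} ∉ τ ✗.
  V = {[p21], [p22]}: π^{-1}(V) = {p21, p22} ∉ τ ✗.
  V = {[p23]}: π^{-1}(V) = {p23} ∉ τ ✗.
  V = {[p21], [p23]}: π^{-1}(V) = {p21, p23} ∈ τ ✓.
  V = {[p22], [p23]}: π^{-1}(V) = {p22, p23} ∉ τ ✗.
  V = {[p21], [p22], [p23]}: π^{-1}(V) = {p21, p22, p23} ∉ τ ✗.
  V = {[p24=p25]}: π^{-1}(V) = {p24, p25} ∉ τ ✗.
  V = {[p21], [p24=p25]}: π^{-1}(V) = {p21, p24, p25} ∉ τ ✗.
  V = {[p22], [p24=p25]}: π^{-1}(V) = {p22, p24, p25} ∉ τ ✗.
  V = {[p21], [p22], [p24=p25]}: π^{-1}(V) = {p21, p22, p24, p25} ∉ τ ✗.
  V = {[p23], [p24=p25]}: π^{-1}(V) = {p23, p24, p25} ∉ τ ✗.
  V = {[p21], [p23], [p24=p25]}: π^{-1}(V) = {p21, p23, p24, p25} ∉ τ ✗.
  V = {[p22], [p23], [p24=p25]}: π^{-1}(V) = {p22, p23, p24, p25} ∉ τ ✗.
  V = {[p21], [p22], [p23], [p24=p25]}: π^{-1}(V) = {p21, p22, p23, p24, p25} ∈ τ ✓.
Open sets in the quotient: τ_Q = {{}, {[p21]}, {[p21], [p23]}, {[p21], [p22], [p23], [p24=p25]}} (4 elements).


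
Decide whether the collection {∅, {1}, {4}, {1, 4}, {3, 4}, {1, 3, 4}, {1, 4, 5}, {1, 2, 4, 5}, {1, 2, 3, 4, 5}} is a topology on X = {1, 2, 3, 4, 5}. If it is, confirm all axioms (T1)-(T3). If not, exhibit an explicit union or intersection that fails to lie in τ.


τ is NOT a topology on X.

Axiom (T1): ∅ ∈ τ? Yes; X ∈ τ? Yes.
Axiom (T2/T3): check pairwise unions and intersections of members of τ.
Counterexample for (T2): {3, 4} ∪ {1, 4, 5} = {1, 3, 4, 5} ∉ τ. Therefore τ is NOT a topology.


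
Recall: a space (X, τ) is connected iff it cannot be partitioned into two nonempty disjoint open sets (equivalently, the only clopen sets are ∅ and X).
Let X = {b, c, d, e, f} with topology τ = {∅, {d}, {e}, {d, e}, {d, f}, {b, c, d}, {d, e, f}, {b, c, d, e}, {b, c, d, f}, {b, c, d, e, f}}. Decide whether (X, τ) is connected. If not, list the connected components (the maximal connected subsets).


(X, τ) is disconnected; components = [{e}, {b, c, d, f}].

Find clopen sets (U ∈ τ with X ∖ U ∈ τ):
  U = ∅, X ∖ U = {b, c, d, e, f} — both open, so U is clopen.
  U = {e}, X ∖ U = {b, c, d, f} — both open, so U is clopen.
  U = {b, c, d, f}, X ∖ U = {e} — both open, so U is clopen.
  U = {b, c, d, e, f}, X ∖ U = ∅ — both open, so U is clopen.
Nontrivial clopen(s) exist: e.g. {e}. So (X, τ) is disconnected.
Compute connected components by grouping points that agree on all clopens:
  component: {e}
  component: {b, c, d, f}


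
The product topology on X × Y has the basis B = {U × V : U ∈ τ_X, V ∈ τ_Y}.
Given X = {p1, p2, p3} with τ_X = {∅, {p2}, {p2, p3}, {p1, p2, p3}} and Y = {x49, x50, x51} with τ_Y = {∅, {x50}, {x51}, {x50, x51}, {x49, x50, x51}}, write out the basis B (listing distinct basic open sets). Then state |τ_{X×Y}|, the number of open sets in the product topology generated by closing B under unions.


Basis B = {∅ × ∅, {p2} × {x50}, {p2} × {x51}, {p2} × {x50, x51}, {p2, p3} × {x50}, {p2, p3} × {x51}, {p1, p2, p3} × {x50}, {p1, p2, p3} × {x51}, {p2} × {x49, x50, x51}, {p2, p3} × {x50, x51}, {p1, p2, p3} × {x50, x51}, {p2, p3} × {x49, x50, x51}, {p1, p2, p3} × {x49, x50, x51}}; |τ_{X×Y}| = 30.

Enumerate products U × V with U ∈ τ_X, V ∈ τ_Y (deduplicated):
  ∅ × ∅ = {} (∅)
  {p2} × {x50} = {(p2,x50)}
  {p2} × {x51} = {(p2,x51)}
  {p2} × {x50, x51} = {(p2,x50), (p2,x51)}
  {p2, p3} × {x50} = {(p2,x50), (p3,x50)}
  {p2, p3} × {x51} = {(p2,x51), (p3,x51)}
  {p1, p2, p3} × {x50} = {(p1,x50), (p2,x50), (p3,x50)}
  {p1, p2, p3} × {x51} = {(p1,x51), (p2,x51), (p3,x51)}
  {p2} × {x49, x50, x51} = {(p2,x49), (p2,x50), (p2,x51)}
  {p2, p3} × {x50, x51} = {(p2,x50), (p2,x51), (p3,x50), (p3,x51)}
  {p1, p2, p3} × {x50, x51} = {(p1,x50), (p1,x51), (p2,x50), (p2,x51), (p3,x50), (p3,x51)}
  {p2, p3} × {x49, x50, x51} = {(p2,x49), (p2,x50), (p2,x51), (p3,x49), (p3,x50), (p3,x51)}
  {p1, p2, p3} × {x49, x50, x51} = {(p1,x49), (p1,x50), (p1,x51), (p2,x49), (p2,x50), (p2,x51), (p3,x49), (p3,x50), (p3,x51)}
These 13 distinct sets form the basis B.
Close under arbitrary unions to get τ_{X×Y}; counting gives |τ_{X×Y}| = 30.


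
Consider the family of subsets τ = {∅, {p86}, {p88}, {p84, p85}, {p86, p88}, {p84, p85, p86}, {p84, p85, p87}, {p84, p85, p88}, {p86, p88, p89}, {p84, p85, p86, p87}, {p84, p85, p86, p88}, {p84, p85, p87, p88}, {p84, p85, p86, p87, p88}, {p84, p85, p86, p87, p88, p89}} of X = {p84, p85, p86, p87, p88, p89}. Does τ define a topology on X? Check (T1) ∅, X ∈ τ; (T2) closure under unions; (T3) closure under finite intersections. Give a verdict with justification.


τ is NOT a topology on X.

Axiom (T1): ∅ ∈ τ? Yes; X ∈ τ? Yes.
Axiom (T2/T3): check pairwise unions and intersections of members of τ.
Counterexample for (T2): {p84, p85} ∪ {p86, p88, p89} = {p84, p85, p86, p88, p89} ∉ τ. Therefore τ is NOT a topology.


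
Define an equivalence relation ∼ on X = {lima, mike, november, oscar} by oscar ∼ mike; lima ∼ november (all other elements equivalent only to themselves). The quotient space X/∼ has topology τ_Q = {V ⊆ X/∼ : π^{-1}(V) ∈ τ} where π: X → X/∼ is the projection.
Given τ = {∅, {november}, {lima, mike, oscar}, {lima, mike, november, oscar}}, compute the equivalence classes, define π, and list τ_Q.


X/∼ = {[lima=november], [mike=oscar]}; |τ_Q| = 2.

Equivalence classes: [lima=november], [mike=oscar].
Quotient map π: X → X/∼ sends lima ↦ [lima=november], mike ↦ [mike=oscar], november ↦ [lima=november], oscar ↦ [mike=oscar].
For each subset V ⊆ X/∼, compute π^{-1}(V) ⊆ X and check whether π^{-1}(V) ∈ τ. V is open in τ_Q iff π^{-1}(V) ∈ τ.
  V = {}: π^{-1}(V) = ∅ ∈ τ ✓.
  V = {[lima=november]}: π^{-1}(V) = {lima, november} ∉ τ ✗.
  V = {[mike=oscar]}: π^{-1}(V) = {mike, oscar} ∉ τ ✗.
  V = {[lima=november], [mike=oscar]}: π^{-1}(V) = {lima, mike, november, oscar} ∈ τ ✓.
Open sets in the quotient: τ_Q = {{}, {[lima=november], [mike=oscar]}} (2 elements).


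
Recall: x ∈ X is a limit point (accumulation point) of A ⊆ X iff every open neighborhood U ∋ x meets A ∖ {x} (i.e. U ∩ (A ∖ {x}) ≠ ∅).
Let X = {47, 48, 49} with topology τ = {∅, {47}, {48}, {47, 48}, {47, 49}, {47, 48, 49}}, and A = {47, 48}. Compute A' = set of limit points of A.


A' = {49}

For each x ∈ X, list the open sets U ∈ τ with x ∈ U, then check whether U ∩ (A ∖ {x}) ≠ ∅ for every such U.
  x = 47: open {47} ∋ x has {47} ∩ (A ∖ {47}) = ∅, so x is NOT a limit point.
  x = 48: open {48} ∋ x has {48} ∩ (A ∖ {48}) = ∅, so x is NOT a limit point.
  x = 49: opens ∋ x are {47, 49}, {47, 48, 49}; each meets A ∖ {49}, so x IS a limit point.
Collecting: A' = {49}.


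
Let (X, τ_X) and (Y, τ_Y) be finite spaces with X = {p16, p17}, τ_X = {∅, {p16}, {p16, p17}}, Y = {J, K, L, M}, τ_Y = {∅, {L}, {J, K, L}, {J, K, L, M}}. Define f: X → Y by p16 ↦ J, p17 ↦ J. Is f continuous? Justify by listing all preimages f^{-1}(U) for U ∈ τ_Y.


f IS continuous.

Compute f^{-1}(U) for each U ∈ τ_Y:
  U = ∅: f^{-1}(U) = ∅ ∈ τ_X ✓.
  U = {L}: f^{-1}(U) = ∅ ∈ τ_X ✓.
  U = {J, K, L}: f^{-1}(U) = {p16, p17} ∈ τ_X ✓.
  U = {J, K, L, M}: f^{-1}(U) = {p16, p17} ∈ τ_X ✓.
Every preimage lies in τ_X, so f IS continuous.


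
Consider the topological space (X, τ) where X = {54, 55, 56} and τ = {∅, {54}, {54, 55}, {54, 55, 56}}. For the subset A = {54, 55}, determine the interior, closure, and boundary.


int(A) = {54, 55}, cl(A) = {54, 55, 56}, ∂A = {56}.

Closed sets in (X, τ) are complements of opens:
  closed(X, τ) = {∅, {56}, {55, 56}, {54, 55, 56}}.
int(A) = ⋃ {U ∈ τ : U ⊆ A}. Opens contained in A: ∅, {54}, {54, 55}.
Taking the union of these: int(A) = {54, 55}.
cl(A) = ⋂ {C closed : A ⊆ C}. Closed sets containing A: {54, 55, 56}.
Intersecting these: cl(A) = {54, 55, 56}.
∂A = cl(A) ∖ int(A) = {54, 55, 56} ∖ {54, 55} = {56}.


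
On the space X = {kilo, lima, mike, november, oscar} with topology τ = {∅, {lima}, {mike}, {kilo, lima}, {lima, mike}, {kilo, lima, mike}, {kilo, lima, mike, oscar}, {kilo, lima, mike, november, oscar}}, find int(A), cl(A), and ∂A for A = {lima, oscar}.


int(A) = {lima}, cl(A) = {kilo, lima, november, oscar}, ∂A = {kilo, november, oscar}.

Closed sets in (X, τ) are complements of opens:
  closed(X, τ) = {∅, {november}, {november, oscar}, {kilo, november, oscar}, {mike, november, oscar}, {kilo, lima, november, oscar}, {kilo, mike, november, oscar}, {kilo, lima, mike, november, oscar}}.
int(A) = ⋃ {U ∈ τ : U ⊆ A}. Opens contained in A: ∅, {lima}.
Taking the union of these: int(A) = {lima}.
cl(A) = ⋂ {C closed : A ⊆ C}. Closed sets containing A: {kilo, lima, november, oscar}, {kilo, lima, mike, november, oscar}.
Intersecting these: cl(A) = {kilo, lima, november, oscar}.
∂A = cl(A) ∖ int(A) = {kilo, lima, november, oscar} ∖ {lima} = {kilo, november, oscar}.


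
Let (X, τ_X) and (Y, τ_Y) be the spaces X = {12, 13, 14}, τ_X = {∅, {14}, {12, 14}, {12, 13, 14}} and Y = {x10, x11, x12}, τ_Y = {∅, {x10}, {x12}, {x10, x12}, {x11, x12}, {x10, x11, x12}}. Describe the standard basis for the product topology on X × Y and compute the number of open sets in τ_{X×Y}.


Basis B = {∅ × ∅, {14} × {x10}, {14} × {x12}, {12, 14} × {x10}, {12, 14} × {x12}, {14} × {x10, x12}, {14} × {x11, x12}, {12, 13, 14} × {x10}, {12, 13, 14} × {x12}, {14} × {x10, x11, x12}, {12, 14} × {x10, x12}, {12, 14} × {x11, x12}, {12, 14} × {x10, x11, x12}, {12, 13, 14} × {x10, x12}, {12, 13, 14} × {x11, x12}, {12, 13, 14} × {x10, x11, x12}}; |τ_{X×Y}| = 40.

Enumerate products U × V with U ∈ τ_X, V ∈ τ_Y (deduplicated):
  ∅ × ∅ = {} (∅)
  {14} × {x10} = {(14,x10)}
  {14} × {x12} = {(14,x12)}
  {12, 14} × {x10} = {(12,x10), (14,x10)}
  {12, 14} × {x12} = {(12,x12), (14,x12)}
  {14} × {x10, x12} = {(14,x10), (14,x12)}
  {14} × {x11, x12} = {(14,x11), (14,x12)}
  {12, 13, 14} × {x10} = {(12,x10), (13,x10), (14,x10)}
  {12, 13, 14} × {x12} = {(12,x12), (13,x12), (14,x12)}
  {14} × {x10, x11, x12} = {(14,x10), (14,x11), (14,x12)}
  {12, 14} × {x10, x12} = {(12,x10), (12,x12), (14,x10), (14,x12)}
  {12, 14} × {x11, x12} = {(12,x11), (12,x12), (14,x11), (14,x12)}
  {12, 14} × {x10, x11, x12} = {(12,x10), (12,x11), (12,x12), (14,x10), (14,x11), (14,x12)}
  {12, 13, 14} × {x10, x12} = {(12,x10), (12,x12), (13,x10), (13,x12), (14,x10), (14,x12)}
  {12, 13, 14} × {x11, x12} = {(12,x11), (12,x12), (13,x11), (13,x12), (14,x11), (14,x12)}
  {12, 13, 14} × {x10, x11, x12} = {(12,x10), (12,x11), (12,x12), (13,x10), (13,x11), (13,x12), (14,x10), (14,x11), (14,x12)}
These 16 distinct sets form the basis B.
Close under arbitrary unions to get τ_{X×Y}; counting gives |τ_{X×Y}| = 40.


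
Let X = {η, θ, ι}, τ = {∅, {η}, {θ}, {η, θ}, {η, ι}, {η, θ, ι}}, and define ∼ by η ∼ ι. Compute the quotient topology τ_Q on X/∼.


X/∼ = {[η=ι], [θ]}; |τ_Q| = 4.

Equivalence classes: [η=ι], [θ].
Quotient map π: X → X/∼ sends η ↦ [η=ι], θ ↦ [θ], ι ↦ [η=ι].
For each subset V ⊆ X/∼, compute π^{-1}(V) ⊆ X and check whether π^{-1}(V) ∈ τ. V is open in τ_Q iff π^{-1}(V) ∈ τ.
  V = {}: π^{-1}(V) = ∅ ∈ τ ✓.
  V = {[η=ι]}: π^{-1}(V) = {η, ι} ∈ τ ✓.
  V = {[θ]}: π^{-1}(V) = {θ} ∈ τ ✓.
  V = {[η=ι], [θ]}: π^{-1}(V) = {η, θ, ι} ∈ τ ✓.
Open sets in the quotient: τ_Q = {{}, {[η=ι]}, {[θ]}, {[η=ι], [θ]}} (4 elements).
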